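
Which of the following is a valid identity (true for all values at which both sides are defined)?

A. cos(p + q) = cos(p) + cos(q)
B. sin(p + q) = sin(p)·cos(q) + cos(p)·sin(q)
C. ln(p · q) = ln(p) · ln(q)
B

A: fails at (1, 2) — LHS = cos(3) ≈ -0.99, RHS = cos(2) + cos(1) ≈ 0.1242.
B: holds — e.g. at (3, 5), both sides equal sin(8) ≈ 0.9894.
C: fails at (3, 7) — LHS = ln(21) ≈ 3.045, RHS = ln(3)·ln(7) ≈ 2.138.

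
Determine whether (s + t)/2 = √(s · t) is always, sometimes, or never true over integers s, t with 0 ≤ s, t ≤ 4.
It holds at (s, t) = (0, 0) (both sides equal 0), but fails at (s, t) = (0, 3) (LHS = 3/2, RHS = 0).

Answer: Sometimes true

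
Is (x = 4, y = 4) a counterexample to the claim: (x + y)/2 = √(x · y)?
Substituting x = 4, y = 4:
LHS = (4 + 4)/2 = 4
RHS = √(4 · 4) = 4

The sides agree, so this pair does not disprove the claim.

Answer: No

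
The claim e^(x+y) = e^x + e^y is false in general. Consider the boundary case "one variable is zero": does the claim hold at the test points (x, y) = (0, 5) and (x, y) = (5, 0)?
No, fails at both test points

At (0, 5): LHS = e^5 ≈ 148.4 ≠ RHS = 1 + e^5 ≈ 149.4
At (5, 0): LHS = e^5 ≈ 148.4 ≠ RHS = 1 + e^5 ≈ 149.4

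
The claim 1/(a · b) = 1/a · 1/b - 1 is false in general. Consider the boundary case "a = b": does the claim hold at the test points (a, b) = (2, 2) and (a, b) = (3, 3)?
At (2, 2): LHS = 1/4 ≠ RHS = -3/4
At (3, 3): LHS = 1/9 ≠ RHS = -8/9

Answer: No, fails at both test points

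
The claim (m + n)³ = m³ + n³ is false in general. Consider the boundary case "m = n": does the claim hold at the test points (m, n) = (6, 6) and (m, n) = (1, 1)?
At (6, 6): LHS = 1728 ≠ RHS = 432
At (1, 1): LHS = 8 ≠ RHS = 2

Answer: No, fails at both test points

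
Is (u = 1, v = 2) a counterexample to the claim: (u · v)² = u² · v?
Yes

Substituting u = 1, v = 2:
LHS = (1 · 2)² = 4
RHS = 1² · 2 = 2

Since LHS ≠ RHS, this pair disproves the claim.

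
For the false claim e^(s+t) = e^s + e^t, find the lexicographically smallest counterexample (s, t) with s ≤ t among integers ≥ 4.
Substituting (4, 4) into the claim:
LHS = e^(4+4) = e^8 ≈ 2981
RHS = e^4 + e^4 = 2·e^4 ≈ 109.2

Since LHS ≠ RHS, this pair disproves the claim, and no lexicographically smaller pair (s ≤ t, integers ≥ 4) does.

For instance (5, 7) is also a counterexample (LHS = e^12 ≈ 162754.8, RHS = e^5 + e^7 ≈ 1245), but it's lexicographically larger.

Answer: (s, t) = (4, 4)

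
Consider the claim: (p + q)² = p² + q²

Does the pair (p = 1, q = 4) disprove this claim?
Yes

Substituting p = 1, q = 4:
LHS = (1 + 4)² = 25
RHS = 1² + 4² = 17

Since LHS ≠ RHS, this pair disproves the claim.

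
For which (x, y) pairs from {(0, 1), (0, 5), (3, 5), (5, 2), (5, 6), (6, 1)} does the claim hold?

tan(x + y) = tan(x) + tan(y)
(0, 1), (0, 5)

Testing each pair:
(0, 1): LHS = tan(1) ≈ 1.557, RHS = tan(1) ≈ 1.557 → holds
(0, 5): LHS = tan(5) ≈ -3.381, RHS = tan(5) ≈ -3.381 → holds
(3, 5): LHS = tan(8) ≈ -6.8, RHS = tan(5) + tan(3) ≈ -3.523 → fails
(5, 2): LHS = tan(7) ≈ 0.8714, RHS = tan(5) + tan(2) ≈ -5.566 → fails
(5, 6): LHS = tan(11) ≈ -226, RHS = tan(5) + tan(6) ≈ -3.672 → fails
(6, 1): LHS = tan(7) ≈ 0.8714, RHS = tan(6) + tan(1) ≈ 1.266 → fails

2 of 6 pairs satisfy the claim.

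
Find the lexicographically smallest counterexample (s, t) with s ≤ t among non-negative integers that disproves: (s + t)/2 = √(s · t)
(s, t) = (0, 1)

Substituting (0, 1) into the claim:
LHS = (0 + 1)/2 = 1/2
RHS = √(0 · 1) = 0

Since LHS ≠ RHS, this pair disproves the claim, and no lexicographically smaller pair (s ≤ t, non-negative integers) does.

For instance (1, 2) is also a counterexample (LHS = 3/2, RHS = √(2) ≈ 1.414), but it's lexicographically larger.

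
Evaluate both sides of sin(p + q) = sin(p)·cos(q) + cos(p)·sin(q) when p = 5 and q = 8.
LHS = sin(5 + 8) = sin(13) ≈ 0.4202
RHS = sin(5)·cos(8) + cos(5)·sin(8) = sin(5)·cos(8) + sin(8)·cos(5) ≈ 0.4202

LHS = RHS: the two sides agree.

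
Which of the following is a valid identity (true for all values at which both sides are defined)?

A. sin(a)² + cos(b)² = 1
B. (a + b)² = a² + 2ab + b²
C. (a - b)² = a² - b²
A: fails at (1, 5) — LHS = cos(5)² + sin(1)² ≈ 0.7885, RHS = 1.
B: holds — e.g. at (1, 2), both sides equal 9.
C: fails at (1, 3) — LHS = 4, RHS = -8.

Answer: B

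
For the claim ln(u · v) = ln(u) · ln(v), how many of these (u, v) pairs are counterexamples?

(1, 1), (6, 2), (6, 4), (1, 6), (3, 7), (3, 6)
Testing each pair:
(1, 1): LHS = 0, RHS = 0 → satisfies claim
(6, 2): LHS = ln(12) ≈ 2.485, RHS = ln(2)·ln(6) ≈ 1.242 → counterexample
(6, 4): LHS = ln(24) ≈ 3.178, RHS = ln(4)·ln(6) ≈ 2.484 → counterexample
(1, 6): LHS = ln(6) ≈ 1.792, RHS = 0 → counterexample
(3, 7): LHS = ln(21) ≈ 3.045, RHS = ln(3)·ln(7) ≈ 2.138 → counterexample
(3, 6): LHS = ln(18) ≈ 2.89, RHS = ln(3)·ln(6) ≈ 1.968 → counterexample

That makes 5 counterexamples.

Answer: 5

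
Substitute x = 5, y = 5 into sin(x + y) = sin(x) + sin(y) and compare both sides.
LHS = sin(5 + 5) = sin(10) ≈ -0.544
RHS = sin(5) + sin(5) = 2·sin(5) ≈ -1.918

LHS ≠ RHS (they differ by about 1.374), so the equation does not hold here.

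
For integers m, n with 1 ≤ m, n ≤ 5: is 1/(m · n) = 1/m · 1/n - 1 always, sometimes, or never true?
Never true

The claim fails for every pair in the range. For instance at (m, n) = (2, 1): LHS = 1/2, RHS = -1/2.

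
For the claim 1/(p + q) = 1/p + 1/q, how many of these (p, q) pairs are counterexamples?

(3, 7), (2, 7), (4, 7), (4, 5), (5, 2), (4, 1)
6

Testing each pair:
(3, 7): LHS = 1/10, RHS = 10/21 → counterexample
(2, 7): LHS = 1/9, RHS = 9/14 → counterexample
(4, 7): LHS = 1/11, RHS = 11/28 → counterexample
(4, 5): LHS = 1/9, RHS = 9/20 → counterexample
(5, 2): LHS = 1/7, RHS = 7/10 → counterexample
(4, 1): LHS = 1/5, RHS = 5/4 → counterexample

That makes 6 counterexamples.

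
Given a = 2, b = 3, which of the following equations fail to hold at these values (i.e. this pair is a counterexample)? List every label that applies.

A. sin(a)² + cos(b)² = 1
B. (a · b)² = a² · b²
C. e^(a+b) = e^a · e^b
Evaluating each claim at the given values:
A. LHS = sin(2)² + cos(3)² ≈ 1.807, RHS = 1 → fails here (LHS ≠ RHS)
B. LHS = 36, RHS = 36 → holds here (LHS = RHS)
C. LHS = e^5 ≈ 148.4, RHS = e^5 ≈ 148.4 → holds here (LHS = RHS)

Answer: A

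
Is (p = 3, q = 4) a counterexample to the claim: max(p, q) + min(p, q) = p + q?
Substituting p = 3, q = 4:
LHS = max(3, 4) + min(3, 4) = 7
RHS = 3 + 4 = 7

The sides agree, so this pair does not disprove the claim.

Answer: No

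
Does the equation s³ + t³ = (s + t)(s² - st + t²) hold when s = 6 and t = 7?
Substituting s = 6, t = 7:

LHS = 6³ + 7³ = 559
RHS = (6 + 7)(6² - 6·7 + 7²) = 559

LHS = RHS, so the equation holds at this point.

Answer: Holds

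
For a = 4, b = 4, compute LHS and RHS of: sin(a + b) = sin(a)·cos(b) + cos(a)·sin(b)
LHS = sin(4 + 4) = sin(8) ≈ 0.9894
RHS = sin(4)·cos(4) + cos(4)·sin(4) = 2·sin(4)·cos(4) ≈ 0.9894

LHS = RHS: the two sides agree.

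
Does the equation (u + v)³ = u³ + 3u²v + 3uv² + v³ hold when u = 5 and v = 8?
Substituting u = 5, v = 8:

LHS = (5 + 8)³ = 2197
RHS = 5³ + 3·5²·8 + 3·5·8² + 8³ = 2197

LHS = RHS, so the equation holds at this point.

Answer: Holds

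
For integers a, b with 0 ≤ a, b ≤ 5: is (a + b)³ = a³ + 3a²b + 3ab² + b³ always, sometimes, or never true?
The identity holds for every pair in the range. For instance at (a, b) = (0, 0): both sides equal 0.

Answer: Always true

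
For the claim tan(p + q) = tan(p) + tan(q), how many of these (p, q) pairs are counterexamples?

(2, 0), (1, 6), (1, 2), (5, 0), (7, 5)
3

Testing each pair:
(2, 0): LHS = tan(2) ≈ -2.185, RHS = tan(2) ≈ -2.185 → satisfies claim
(1, 6): LHS = tan(7) ≈ 0.8714, RHS = tan(6) + tan(1) ≈ 1.266 → counterexample
(1, 2): LHS = tan(3) ≈ -0.1425, RHS = tan(2) + tan(1) ≈ -0.6276 → counterexample
(5, 0): LHS = tan(5) ≈ -3.381, RHS = tan(5) ≈ -3.381 → satisfies claim
(7, 5): LHS = tan(12) ≈ -0.6359, RHS = tan(5) + tan(7) ≈ -2.509 → counterexample

That makes 3 counterexamples.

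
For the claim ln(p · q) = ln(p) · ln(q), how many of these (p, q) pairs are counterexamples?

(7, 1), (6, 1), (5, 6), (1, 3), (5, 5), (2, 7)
6

Testing each pair:
(7, 1): LHS = ln(7) ≈ 1.946, RHS = 0 → counterexample
(6, 1): LHS = ln(6) ≈ 1.792, RHS = 0 → counterexample
(5, 6): LHS = ln(30) ≈ 3.401, RHS = ln(5)·ln(6) ≈ 2.884 → counterexample
(1, 3): LHS = ln(3) ≈ 1.099, RHS = 0 → counterexample
(5, 5): LHS = ln(25) ≈ 3.219, RHS = ln(5)² ≈ 2.59 → counterexample
(2, 7): LHS = ln(14) ≈ 2.639, RHS = ln(2)·ln(7) ≈ 1.349 → counterexample

That makes 6 counterexamples.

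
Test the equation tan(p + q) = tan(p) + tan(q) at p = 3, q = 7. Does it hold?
Substituting p = 3, q = 7:

LHS = tan(3 + 7) = tan(10) ≈ 0.6484
RHS = tan(3) + tan(7) ≈ 0.7289

LHS ≠ RHS, so the equation does not hold at this point.

Answer: Fails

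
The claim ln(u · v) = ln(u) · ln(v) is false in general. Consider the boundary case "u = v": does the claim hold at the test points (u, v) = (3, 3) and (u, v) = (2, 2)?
At (3, 3): LHS = ln(9) ≈ 2.197 ≠ RHS = ln(3)² ≈ 1.207
At (2, 2): LHS = ln(4) ≈ 1.386 ≠ RHS = ln(2)² ≈ 0.4805

Answer: No, fails at both test points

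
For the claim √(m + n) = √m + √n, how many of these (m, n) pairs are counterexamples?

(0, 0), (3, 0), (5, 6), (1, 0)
Testing each pair:
(0, 0): LHS = 0, RHS = 0 → satisfies claim
(3, 0): LHS = √(3) ≈ 1.732, RHS = √(3) ≈ 1.732 → satisfies claim
(5, 6): LHS = √(11) ≈ 3.317, RHS = √(5) + √(6) ≈ 4.686 → counterexample
(1, 0): LHS = 1, RHS = 1 → satisfies claim

That makes 1 counterexample.

Answer: 1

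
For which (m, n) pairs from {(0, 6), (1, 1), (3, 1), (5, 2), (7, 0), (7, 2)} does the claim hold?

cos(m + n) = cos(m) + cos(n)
None

Testing each pair:
(0, 6): LHS = cos(6) ≈ 0.9602, RHS = cos(6) + 1 ≈ 1.96 → fails
(1, 1): LHS = cos(2) ≈ -0.4161, RHS = 2·cos(1) ≈ 1.081 → fails
(3, 1): LHS = cos(4) ≈ -0.6536, RHS = cos(3) + cos(1) ≈ -0.4497 → fails
(5, 2): LHS = cos(7) ≈ 0.7539, RHS = cos(2) + cos(5) ≈ -0.1325 → fails
(7, 0): LHS = cos(7) ≈ 0.7539, RHS = cos(7) + 1 ≈ 1.754 → fails
(7, 2): LHS = cos(9) ≈ -0.9111, RHS = cos(2) + cos(7) ≈ 0.3378 → fails

No pair satisfies the claim.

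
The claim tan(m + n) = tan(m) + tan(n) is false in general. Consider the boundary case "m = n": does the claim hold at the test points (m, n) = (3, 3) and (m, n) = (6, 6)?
No, fails at both test points

At (3, 3): LHS = tan(6) ≈ -0.291 ≠ RHS = 2·tan(3) ≈ -0.2851
At (6, 6): LHS = tan(12) ≈ -0.6359 ≠ RHS = 2·tan(6) ≈ -0.582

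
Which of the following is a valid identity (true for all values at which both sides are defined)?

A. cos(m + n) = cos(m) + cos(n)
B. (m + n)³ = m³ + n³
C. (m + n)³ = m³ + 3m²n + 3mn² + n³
A: fails at (4, 4) — LHS = cos(8) ≈ -0.1455, RHS = 2·cos(4) ≈ -1.307.
B: fails at (3, 7) — LHS = 1000, RHS = 370.
C: holds — e.g. at (3, 3), both sides equal 216.

Answer: C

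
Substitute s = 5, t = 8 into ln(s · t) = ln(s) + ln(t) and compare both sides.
LHS = ln(5 · 8) = ln(40) ≈ 3.689
RHS = ln(5) + ln(8) ≈ 3.689

LHS = RHS: the two sides agree.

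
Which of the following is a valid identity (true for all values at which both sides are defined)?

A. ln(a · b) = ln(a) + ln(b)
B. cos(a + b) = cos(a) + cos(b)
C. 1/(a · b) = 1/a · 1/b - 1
A

A: holds — e.g. at (4, 5), both sides equal ln(20) ≈ 2.996.
B: fails at (3, 7) — LHS = cos(10) ≈ -0.8391, RHS = cos(3) + cos(7) ≈ -0.2361.
C: fails at (5, 5) — LHS = 1/25, RHS = -24/25.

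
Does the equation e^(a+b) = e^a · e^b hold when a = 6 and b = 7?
Substituting a = 6, b = 7:

LHS = e^(6+7) = e^13 ≈ 442413.4
RHS = e^6 · e^7 = e^13 ≈ 442413.4

LHS = RHS, so the equation holds at this point.

Answer: Holds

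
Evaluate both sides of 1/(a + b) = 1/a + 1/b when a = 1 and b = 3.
LHS = 1/(1 + 3) = 1/4
RHS = 1/1 + 1/3 = 4/3

LHS ≠ RHS, so the equation does not hold here.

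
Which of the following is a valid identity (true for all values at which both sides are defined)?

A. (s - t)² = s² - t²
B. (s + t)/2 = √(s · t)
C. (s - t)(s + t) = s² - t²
A: fails at (2, 3) — LHS = 1, RHS = -5.
B: fails at (2, 4) — LHS = 3, RHS = 2·√(2) ≈ 2.828.
C: holds — e.g. at (2, 2), both sides equal 0.

Answer: C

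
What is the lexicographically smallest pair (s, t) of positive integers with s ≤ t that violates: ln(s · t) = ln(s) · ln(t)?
(s, t) = (1, 2)

Substituting (1, 2) into the claim:
LHS = ln(1 · 2) = ln(2) ≈ 0.6931
RHS = ln(1) · ln(2) = 0

Since LHS ≠ RHS, this pair disproves the claim, and no lexicographically smaller pair (s ≤ t, positive integers) does.

For instance (5, 8) is also a counterexample (LHS = ln(40) ≈ 3.689, RHS = ln(5)·ln(8) ≈ 3.347), but it's lexicographically larger.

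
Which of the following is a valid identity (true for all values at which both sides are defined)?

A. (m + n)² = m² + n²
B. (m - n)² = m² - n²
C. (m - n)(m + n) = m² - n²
A: fails at (1, 3) — LHS = 16, RHS = 10.
B: fails at (0, 1) — LHS = 1, RHS = -1.
C: holds — e.g. at (1, 4), both sides equal -15.

Answer: C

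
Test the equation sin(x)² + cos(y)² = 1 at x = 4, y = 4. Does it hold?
Substituting x = 4, y = 4:

LHS = sin(4)² + cos(4)² = 1
RHS = 1

LHS = RHS, so the equation holds at this point.

Answer: Holds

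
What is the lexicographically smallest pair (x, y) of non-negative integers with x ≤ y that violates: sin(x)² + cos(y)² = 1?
At (0, 0): both sides equal 1, so it holds there.

Substituting (0, 1) into the claim:
LHS = sin(0)² + cos(1)² = cos(1)² ≈ 0.2919
RHS = 1

Since LHS ≠ RHS, this pair disproves the claim, and no lexicographically smaller pair (x ≤ y, non-negative integers) does.

For instance (1, 3) is also a counterexample (LHS = sin(1)² + cos(3)² ≈ 1.688, RHS = 1), but it's lexicographically larger.

Answer: (x, y) = (0, 1)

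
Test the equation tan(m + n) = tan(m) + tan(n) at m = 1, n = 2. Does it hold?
Substituting m = 1, n = 2:

LHS = tan(1 + 2) = tan(3) ≈ -0.1425
RHS = tan(1) + tan(2) ≈ -0.6276

LHS ≠ RHS, so the equation does not hold at this point.

Answer: Fails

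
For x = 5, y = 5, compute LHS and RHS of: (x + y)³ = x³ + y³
LHS = (5 + 5)³ = 1000
RHS = 5³ + 5³ = 250

LHS ≠ RHS, so the equation does not hold here.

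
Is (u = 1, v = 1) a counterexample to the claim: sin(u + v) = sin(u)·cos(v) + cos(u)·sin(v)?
Substituting u = 1, v = 1:
LHS = sin(1 + 1) = sin(2) ≈ 0.9093
RHS = sin(1)·cos(1) + cos(1)·sin(1) = 2·sin(1)·cos(1) ≈ 0.9093

The sides agree, so this pair does not disprove the claim.

Answer: No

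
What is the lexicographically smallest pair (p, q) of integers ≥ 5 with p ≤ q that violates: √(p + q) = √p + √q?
Substituting (5, 5) into the claim:
LHS = √(5 + 5) = √(10) ≈ 3.162
RHS = √5 + √5 = 2·√(5) ≈ 4.472

Since LHS ≠ RHS, this pair disproves the claim, and no lexicographically smaller pair (p ≤ q, integers ≥ 5) does.

For instance (12, 12) is also a counterexample (LHS = 2·√(6) ≈ 4.899, RHS = 4·√(3) ≈ 6.928), but it's lexicographically larger.

Answer: (p, q) = (5, 5)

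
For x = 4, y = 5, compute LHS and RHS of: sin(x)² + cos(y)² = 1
LHS = sin(4)² + cos(5)² ≈ 0.6532
RHS = 1

LHS ≠ RHS (they differ by about 0.3468), so the equation does not hold here.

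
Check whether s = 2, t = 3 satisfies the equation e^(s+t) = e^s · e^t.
Substituting s = 2, t = 3:

LHS = e^(2+3) = e^5 ≈ 148.4
RHS = e^2 · e^3 = e^5 ≈ 148.4

LHS = RHS, so the equation holds at this point.

Answer: Holds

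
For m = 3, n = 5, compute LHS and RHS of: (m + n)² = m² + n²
LHS = (3 + 5)² = 64
RHS = 3² + 5² = 34

LHS ≠ RHS, so the equation does not hold here.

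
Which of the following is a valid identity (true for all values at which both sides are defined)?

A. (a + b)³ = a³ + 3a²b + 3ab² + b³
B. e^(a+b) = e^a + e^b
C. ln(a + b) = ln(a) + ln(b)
A: holds — e.g. at (2, 5), both sides equal 343.
B: fails at (2, 2) — LHS = e^4 ≈ 54.6, RHS = 2·e^2 ≈ 14.78.
C: fails at (5, 8) — LHS = ln(13) ≈ 2.565, RHS = ln(5) + ln(8) ≈ 3.689.

Answer: A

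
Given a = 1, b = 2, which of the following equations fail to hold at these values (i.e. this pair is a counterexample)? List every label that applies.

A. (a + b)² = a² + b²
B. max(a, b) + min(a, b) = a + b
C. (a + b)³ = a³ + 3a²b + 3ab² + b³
Evaluating each claim at the given values:
A. LHS = 9, RHS = 5 → fails here (LHS ≠ RHS)
B. LHS = 3, RHS = 3 → holds here (LHS = RHS)
C. LHS = 27, RHS = 27 → holds here (LHS = RHS)

Answer: A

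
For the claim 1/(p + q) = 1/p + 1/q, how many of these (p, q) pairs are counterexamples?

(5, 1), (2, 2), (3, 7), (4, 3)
Testing each pair:
(5, 1): LHS = 1/6, RHS = 6/5 → counterexample
(2, 2): LHS = 1/4, RHS = 1 → counterexample
(3, 7): LHS = 1/10, RHS = 10/21 → counterexample
(4, 3): LHS = 1/7, RHS = 7/12 → counterexample

That makes 4 counterexamples.

Answer: 4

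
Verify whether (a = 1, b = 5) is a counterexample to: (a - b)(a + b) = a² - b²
Substituting a = 1, b = 5:
LHS = (1 - 5)(1 + 5) = -24
RHS = 1² - 5² = -24

The sides agree, so this pair does not disprove the claim.

Answer: No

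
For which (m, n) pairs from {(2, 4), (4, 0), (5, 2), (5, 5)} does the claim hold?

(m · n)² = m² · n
Testing each pair:
(2, 4): LHS = 64, RHS = 16 → fails
(4, 0): LHS = 0, RHS = 0 → holds
(5, 2): LHS = 100, RHS = 50 → fails
(5, 5): LHS = 625, RHS = 125 → fails

1 of 4 pairs satisfies the claim.

Answer: (4, 0)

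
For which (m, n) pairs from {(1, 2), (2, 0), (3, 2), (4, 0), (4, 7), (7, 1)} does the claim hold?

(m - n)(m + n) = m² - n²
Testing each pair:
(1, 2): LHS = -3, RHS = -3 → holds
(2, 0): LHS = 4, RHS = 4 → holds
(3, 2): LHS = 5, RHS = 5 → holds
(4, 0): LHS = 16, RHS = 16 → holds
(4, 7): LHS = -33, RHS = -33 → holds
(7, 1): LHS = 48, RHS = 48 → holds

Every pair satisfies the claim.

Answer: All pairs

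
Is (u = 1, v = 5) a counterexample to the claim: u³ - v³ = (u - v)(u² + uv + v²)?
Substituting u = 1, v = 5:
LHS = 1³ - 5³ = -124
RHS = (1 - 5)(1² + 1·5 + 5²) = -124

The sides agree, so this pair does not disprove the claim.

Answer: No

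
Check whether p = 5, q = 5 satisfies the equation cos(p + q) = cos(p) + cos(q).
Substituting p = 5, q = 5:

LHS = cos(5 + 5) = cos(10) ≈ -0.8391
RHS = cos(5) + cos(5) = 2·cos(5) ≈ 0.5673

LHS ≠ RHS, so the equation does not hold at this point.

Answer: Fails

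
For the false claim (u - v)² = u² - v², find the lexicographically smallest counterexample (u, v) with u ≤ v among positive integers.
(u, v) = (1, 2)

At (1, 1): both sides equal 0, so it holds there.

Substituting (1, 2) into the claim:
LHS = (1 - 2)² = 1
RHS = 1² - 2² = -3

Since LHS ≠ RHS, this pair disproves the claim, and no lexicographically smaller pair (u ≤ v, positive integers) does.

For instance (2, 8) is also a counterexample (LHS = 36, RHS = -60), but it's lexicographically larger.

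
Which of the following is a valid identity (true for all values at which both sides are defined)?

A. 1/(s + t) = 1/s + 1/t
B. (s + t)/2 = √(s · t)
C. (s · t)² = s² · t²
A: fails at (4, 4) — LHS = 1/8, RHS = 1/2.
B: fails at (1, 5) — LHS = 3, RHS = √(5) ≈ 2.236.
C: holds — e.g. at (1, 4), both sides equal 16.

Answer: C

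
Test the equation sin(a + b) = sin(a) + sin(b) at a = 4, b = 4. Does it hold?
Fails

Substituting a = 4, b = 4:

LHS = sin(4 + 4) = sin(8) ≈ 0.9894
RHS = sin(4) + sin(4) = 2·sin(4) ≈ -1.514

LHS ≠ RHS, so the equation does not hold at this point.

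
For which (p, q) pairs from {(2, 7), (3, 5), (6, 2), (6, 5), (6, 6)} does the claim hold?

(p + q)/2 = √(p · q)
Testing each pair:
(2, 7): LHS = 9/2, RHS = √(14) ≈ 3.742 → fails
(3, 5): LHS = 4, RHS = √(15) ≈ 3.873 → fails
(6, 2): LHS = 4, RHS = 2·√(3) ≈ 3.464 → fails
(6, 5): LHS = 11/2, RHS = √(30) ≈ 5.477 → fails
(6, 6): LHS = 6, RHS = 6 → holds

1 of 5 pairs satisfies the claim.

Answer: (6, 6)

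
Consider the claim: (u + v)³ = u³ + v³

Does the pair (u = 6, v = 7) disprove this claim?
Substituting u = 6, v = 7:
LHS = (6 + 7)³ = 2197
RHS = 6³ + 7³ = 559

Since LHS ≠ RHS, this pair disproves the claim.

Answer: Yes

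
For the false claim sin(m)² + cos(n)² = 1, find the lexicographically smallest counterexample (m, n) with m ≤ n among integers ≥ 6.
(m, n) = (6, 7)

Substituting (6, 7) into the claim:
LHS = sin(6)² + cos(7)² ≈ 0.6464
RHS = 1

Since LHS ≠ RHS, this pair disproves the claim, and no lexicographically smaller pair (m ≤ n, integers ≥ 6) does.

For instance (8, 13) is also a counterexample (LHS = cos(13)² + sin(8)² ≈ 1.802, RHS = 1), but it's lexicographically larger.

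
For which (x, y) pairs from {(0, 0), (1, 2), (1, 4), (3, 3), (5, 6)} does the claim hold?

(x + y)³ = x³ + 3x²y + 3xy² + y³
All pairs

Testing each pair:
(0, 0): LHS = 0, RHS = 0 → holds
(1, 2): LHS = 27, RHS = 27 → holds
(1, 4): LHS = 125, RHS = 125 → holds
(3, 3): LHS = 216, RHS = 216 → holds
(5, 6): LHS = 1331, RHS = 1331 → holds

Every pair satisfies the claim.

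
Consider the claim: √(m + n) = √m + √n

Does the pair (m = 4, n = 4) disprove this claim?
Substituting m = 4, n = 4:
LHS = √(4 + 4) = 2·√(2) ≈ 2.828
RHS = √4 + √4 = 4

Since LHS ≠ RHS, this pair disproves the claim.

Answer: Yes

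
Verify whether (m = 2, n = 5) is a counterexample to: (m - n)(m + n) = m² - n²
Substituting m = 2, n = 5:
LHS = (2 - 5)(2 + 5) = -21
RHS = 2² - 5² = -21

The sides agree, so this pair does not disprove the claim.

Answer: No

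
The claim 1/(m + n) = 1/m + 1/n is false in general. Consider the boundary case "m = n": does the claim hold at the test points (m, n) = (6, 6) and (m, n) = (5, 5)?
No, fails at both test points

At (6, 6): LHS = 1/12 ≠ RHS = 1/3
At (5, 5): LHS = 1/10 ≠ RHS = 2/5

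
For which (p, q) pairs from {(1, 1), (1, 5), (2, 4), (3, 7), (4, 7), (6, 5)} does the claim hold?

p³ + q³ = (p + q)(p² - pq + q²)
Testing each pair:
(1, 1): LHS = 2, RHS = 2 → holds
(1, 5): LHS = 126, RHS = 126 → holds
(2, 4): LHS = 72, RHS = 72 → holds
(3, 7): LHS = 370, RHS = 370 → holds
(4, 7): LHS = 407, RHS = 407 → holds
(6, 5): LHS = 341, RHS = 341 → holds

Every pair satisfies the claim.

Answer: All pairs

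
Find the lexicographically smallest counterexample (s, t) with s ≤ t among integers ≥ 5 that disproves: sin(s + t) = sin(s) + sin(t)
Substituting (5, 5) into the claim:
LHS = sin(5 + 5) = sin(10) ≈ -0.544
RHS = sin(5) + sin(5) = 2·sin(5) ≈ -1.918

Since LHS ≠ RHS, this pair disproves the claim, and no lexicographically smaller pair (s ≤ t, integers ≥ 5) does.

For instance (12, 12) is also a counterexample (LHS = sin(24) ≈ -0.9056, RHS = 2·sin(12) ≈ -1.073), but it's lexicographically larger.

Answer: (s, t) = (5, 5)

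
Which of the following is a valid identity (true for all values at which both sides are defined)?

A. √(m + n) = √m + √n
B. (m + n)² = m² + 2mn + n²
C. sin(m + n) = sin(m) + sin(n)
B

A: fails at (4, 5) — LHS = 3, RHS = 2 + √(5) ≈ 4.236.
B: holds — e.g. at (3, 7), both sides equal 100.
C: fails at (3, 3) — LHS = sin(6) ≈ -0.2794, RHS = 2·sin(3) ≈ 0.2822.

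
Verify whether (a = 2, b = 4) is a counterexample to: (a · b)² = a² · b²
No

Substituting a = 2, b = 4:
LHS = (2 · 4)² = 64
RHS = 2² · 4² = 64

The sides agree, so this pair does not disprove the claim.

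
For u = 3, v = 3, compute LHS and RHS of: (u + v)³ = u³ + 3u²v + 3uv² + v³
LHS = (3 + 3)³ = 216
RHS = 3³ + 3·3²·3 + 3·3·3² + 3³ = 216

LHS = RHS: the two sides agree.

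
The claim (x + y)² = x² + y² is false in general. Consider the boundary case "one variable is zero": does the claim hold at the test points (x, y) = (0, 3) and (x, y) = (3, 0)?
At (0, 3): LHS = 9, RHS = 9 → equal
At (3, 0): LHS = 9, RHS = 9 → equal

So the claim does hold at both of these boundary points, even though it is not an identity.

Answer: Yes, holds at both test points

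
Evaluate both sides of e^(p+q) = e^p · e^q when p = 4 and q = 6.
LHS = e^(4+6) = e^10 ≈ 22026.5
RHS = e^4 · e^6 = e^10 ≈ 22026.5

LHS = RHS: the two sides agree.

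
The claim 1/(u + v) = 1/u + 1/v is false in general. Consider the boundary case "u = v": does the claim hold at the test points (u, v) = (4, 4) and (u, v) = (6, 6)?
No, fails at both test points

At (4, 4): LHS = 1/8 ≠ RHS = 1/2
At (6, 6): LHS = 1/12 ≠ RHS = 1/3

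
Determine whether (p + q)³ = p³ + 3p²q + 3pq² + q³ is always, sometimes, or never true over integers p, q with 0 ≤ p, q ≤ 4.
Always true

The identity holds for every pair in the range. For instance at (p, q) = (0, 0): both sides equal 0.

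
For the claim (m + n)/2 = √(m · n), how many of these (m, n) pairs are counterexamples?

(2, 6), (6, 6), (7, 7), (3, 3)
Testing each pair:
(2, 6): LHS = 4, RHS = 2·√(3) ≈ 3.464 → counterexample
(6, 6): LHS = 6, RHS = 6 → satisfies claim
(7, 7): LHS = 7, RHS = 7 → satisfies claim
(3, 3): LHS = 3, RHS = 3 → satisfies claim

That makes 1 counterexample.

Answer: 1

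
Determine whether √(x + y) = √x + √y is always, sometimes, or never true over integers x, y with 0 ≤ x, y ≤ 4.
Sometimes true

It holds at (x, y) = (3, 0) (both sides equal √(3) ≈ 1.732), but fails at (x, y) = (2, 1) (LHS = √(3) ≈ 1.732, RHS = 1 + √(2) ≈ 2.414).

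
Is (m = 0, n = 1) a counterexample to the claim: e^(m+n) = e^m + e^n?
Yes

Substituting m = 0, n = 1:
LHS = e^(0+1) = e ≈ 2.718
RHS = e^0 + e^1 = 1 + e ≈ 3.718

Since LHS ≠ RHS, this pair disproves the claim.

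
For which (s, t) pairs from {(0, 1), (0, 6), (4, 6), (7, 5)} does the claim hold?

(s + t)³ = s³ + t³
(0, 1), (0, 6)

Testing each pair:
(0, 1): LHS = 1, RHS = 1 → holds
(0, 6): LHS = 216, RHS = 216 → holds
(4, 6): LHS = 1000, RHS = 280 → fails
(7, 5): LHS = 1728, RHS = 468 → fails

2 of 4 pairs satisfy the claim.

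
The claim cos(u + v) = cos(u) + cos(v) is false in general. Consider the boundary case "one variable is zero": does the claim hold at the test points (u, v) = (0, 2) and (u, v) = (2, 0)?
At (0, 2): LHS = cos(2) ≈ -0.4161 ≠ RHS = cos(2) + 1 ≈ 0.5839
At (2, 0): LHS = cos(2) ≈ -0.4161 ≠ RHS = cos(2) + 1 ≈ 0.5839

Answer: No, fails at both test points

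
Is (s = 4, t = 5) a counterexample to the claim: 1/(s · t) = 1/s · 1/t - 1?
Yes

Substituting s = 4, t = 5:
LHS = 1/(4 · 5) = 1/20
RHS = 1/4 · 1/5 - 1 = -19/20

Since LHS ≠ RHS, this pair disproves the claim.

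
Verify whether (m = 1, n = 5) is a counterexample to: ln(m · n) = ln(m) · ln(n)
Yes

Substituting m = 1, n = 5:
LHS = ln(1 · 5) = ln(5) ≈ 1.609
RHS = ln(1) · ln(5) = 0

Since LHS ≠ RHS, this pair disproves the claim.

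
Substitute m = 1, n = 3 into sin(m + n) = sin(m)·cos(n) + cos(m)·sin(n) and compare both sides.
LHS = sin(1 + 3) = sin(4) ≈ -0.7568
RHS = sin(1)·cos(3) + cos(1)·sin(3) = sin(1)·cos(3) + sin(3)·cos(1) ≈ -0.7568

LHS = RHS: the two sides agree.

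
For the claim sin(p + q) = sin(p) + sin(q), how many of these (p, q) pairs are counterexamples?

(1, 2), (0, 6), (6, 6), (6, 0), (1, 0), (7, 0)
2

Testing each pair:
(1, 2): LHS = sin(3) ≈ 0.1411, RHS = sin(1) + sin(2) ≈ 1.751 → counterexample
(0, 6): LHS = sin(6) ≈ -0.2794, RHS = sin(6) ≈ -0.2794 → satisfies claim
(6, 6): LHS = sin(12) ≈ -0.5366, RHS = 2·sin(6) ≈ -0.5588 → counterexample
(6, 0): LHS = sin(6) ≈ -0.2794, RHS = sin(6) ≈ -0.2794 → satisfies claim
(1, 0): LHS = sin(1) ≈ 0.8415, RHS = sin(1) ≈ 0.8415 → satisfies claim
(7, 0): LHS = sin(7) ≈ 0.657, RHS = sin(7) ≈ 0.657 → satisfies claim

That makes 2 counterexamples.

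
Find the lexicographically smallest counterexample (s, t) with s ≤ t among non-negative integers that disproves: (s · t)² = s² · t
At (0, 0): both sides equal 0, so it holds there.
At (0, 4): both sides equal 0, so it holds there.

Substituting (1, 2) into the claim:
LHS = (1 · 2)² = 4
RHS = 1² · 2 = 2

Since LHS ≠ RHS, this pair disproves the claim, and no lexicographically smaller pair (s ≤ t, non-negative integers) does.

For instance (2, 2) is also a counterexample (LHS = 16, RHS = 8), but it's lexicographically larger.

Answer: (s, t) = (1, 2)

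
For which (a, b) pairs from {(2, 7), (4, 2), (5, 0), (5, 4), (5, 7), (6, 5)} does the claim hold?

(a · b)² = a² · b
(5, 0)

Testing each pair:
(2, 7): LHS = 196, RHS = 28 → fails
(4, 2): LHS = 64, RHS = 32 → fails
(5, 0): LHS = 0, RHS = 0 → holds
(5, 4): LHS = 400, RHS = 100 → fails
(5, 7): LHS = 1225, RHS = 175 → fails
(6, 5): LHS = 900, RHS = 180 → fails

1 of 6 pairs satisfies the claim.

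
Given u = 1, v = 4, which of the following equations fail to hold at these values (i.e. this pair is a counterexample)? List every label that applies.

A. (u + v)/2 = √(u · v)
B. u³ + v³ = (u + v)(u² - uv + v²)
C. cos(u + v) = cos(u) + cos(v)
A, C

Evaluating each claim at the given values:
A. LHS = 5/2, RHS = 2 → fails here (LHS ≠ RHS)
B. LHS = 65, RHS = 65 → holds here (LHS = RHS)
C. LHS = cos(5) ≈ 0.2837, RHS = cos(4) + cos(1) ≈ -0.1133 → fails here (LHS ≠ RHS)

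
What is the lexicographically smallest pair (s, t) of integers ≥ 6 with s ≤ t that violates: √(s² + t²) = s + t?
Substituting (6, 6) into the claim:
LHS = √(6² + 6²) = 6·√(2) ≈ 8.485
RHS = 6 + 6 = 12

Since LHS ≠ RHS, this pair disproves the claim, and no lexicographically smaller pair (s ≤ t, integers ≥ 6) does.

For instance (6, 8) is also a counterexample (LHS = 10, RHS = 14), but it's lexicographically larger.

Answer: (s, t) = (6, 6)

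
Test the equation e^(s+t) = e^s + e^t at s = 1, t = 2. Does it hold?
Fails

Substituting s = 1, t = 2:

LHS = e^(1+2) = e^3 ≈ 20.09
RHS = e^1 + e^2 = e + e^2 ≈ 10.11

LHS ≠ RHS, so the equation does not hold at this point.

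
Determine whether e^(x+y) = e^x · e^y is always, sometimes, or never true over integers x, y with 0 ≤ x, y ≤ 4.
Always true

The identity holds for every pair in the range. For instance at (x, y) = (4, 3): both sides equal e^7 ≈ 1097.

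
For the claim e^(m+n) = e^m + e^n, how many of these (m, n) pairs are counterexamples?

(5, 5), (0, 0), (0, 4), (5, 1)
Testing each pair:
(5, 5): LHS = e^10 ≈ 22026.5, RHS = 2·e^5 ≈ 296.8 → counterexample
(0, 0): LHS = 1, RHS = 2 → counterexample
(0, 4): LHS = e^4 ≈ 54.6, RHS = 1 + e^4 ≈ 55.6 → counterexample
(5, 1): LHS = e^6 ≈ 403.4, RHS = e + e^5 ≈ 151.1 → counterexample

That makes 4 counterexamples.

Answer: 4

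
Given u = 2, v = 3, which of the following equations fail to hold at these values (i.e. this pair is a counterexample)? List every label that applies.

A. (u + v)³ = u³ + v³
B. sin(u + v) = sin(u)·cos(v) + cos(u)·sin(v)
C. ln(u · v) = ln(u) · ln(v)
A, C

Evaluating each claim at the given values:
A. LHS = 125, RHS = 35 → fails here (LHS ≠ RHS)
B. LHS = sin(5) ≈ -0.9589, RHS = sin(2)·cos(3) + sin(3)·cos(2) ≈ -0.9589 → holds here (LHS = RHS)
C. LHS = ln(6) ≈ 1.792, RHS = ln(2)·ln(3) ≈ 0.7615 → fails here (LHS ≠ RHS)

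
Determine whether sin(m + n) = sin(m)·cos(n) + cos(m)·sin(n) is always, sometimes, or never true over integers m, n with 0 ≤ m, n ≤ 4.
Always true

The identity holds for every pair in the range. For instance at (m, n) = (4, 0): both sides equal sin(4) ≈ -0.7568.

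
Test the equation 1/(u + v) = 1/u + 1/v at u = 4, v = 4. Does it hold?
Fails

Substituting u = 4, v = 4:

LHS = 1/(4 + 4) = 1/8
RHS = 1/4 + 1/4 = 1/2

LHS ≠ RHS, so the equation does not hold at this point.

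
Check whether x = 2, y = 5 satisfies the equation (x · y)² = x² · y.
Fails

Substituting x = 2, y = 5:

LHS = (2 · 5)² = 100
RHS = 2² · 5 = 20

LHS ≠ RHS, so the equation does not hold at this point.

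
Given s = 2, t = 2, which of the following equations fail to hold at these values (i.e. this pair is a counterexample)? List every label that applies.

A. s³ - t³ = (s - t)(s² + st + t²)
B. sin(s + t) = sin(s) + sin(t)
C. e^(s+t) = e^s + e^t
Evaluating each claim at the given values:
A. LHS = 0, RHS = 0 → holds here (LHS = RHS)
B. LHS = sin(4) ≈ -0.7568, RHS = 2·sin(2) ≈ 1.819 → fails here (LHS ≠ RHS)
C. LHS = e^4 ≈ 54.6, RHS = 2·e^2 ≈ 14.78 → fails here (LHS ≠ RHS)

Answer: B, C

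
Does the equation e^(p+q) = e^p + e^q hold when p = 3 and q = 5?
Substituting p = 3, q = 5:

LHS = e^(3+5) = e^8 ≈ 2981
RHS = e^3 + e^5 ≈ 168.5

LHS ≠ RHS, so the equation does not hold at this point.

Answer: Fails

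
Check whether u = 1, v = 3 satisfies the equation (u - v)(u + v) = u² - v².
Holds

Substituting u = 1, v = 3:

LHS = (1 - 3)(1 + 3) = -8
RHS = 1² - 3² = -8

LHS = RHS, so the equation holds at this point.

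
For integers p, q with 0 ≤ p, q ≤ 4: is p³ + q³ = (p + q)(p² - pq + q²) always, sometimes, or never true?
Always true

The identity holds for every pair in the range. For instance at (p, q) = (2, 2): both sides equal 16.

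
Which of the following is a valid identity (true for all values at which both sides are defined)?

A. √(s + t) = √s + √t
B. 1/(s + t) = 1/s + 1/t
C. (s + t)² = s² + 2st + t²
A: fails at (1, 1) — LHS = √(2) ≈ 1.414, RHS = 2.
B: fails at (1, 5) — LHS = 1/6, RHS = 6/5.
C: holds — e.g. at (3, 4), both sides equal 49.

Answer: C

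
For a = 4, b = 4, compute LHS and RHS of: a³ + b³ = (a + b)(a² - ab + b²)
LHS = 4³ + 4³ = 128
RHS = (4 + 4)(4² - 4·4 + 4²) = 128

LHS = RHS: the two sides agree.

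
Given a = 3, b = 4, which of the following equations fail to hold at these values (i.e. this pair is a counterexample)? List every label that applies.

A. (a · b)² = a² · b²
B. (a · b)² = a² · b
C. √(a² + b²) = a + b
Evaluating each claim at the given values:
A. LHS = 144, RHS = 144 → holds here (LHS = RHS)
B. LHS = 144, RHS = 36 → fails here (LHS ≠ RHS)
C. LHS = 5, RHS = 7 → fails here (LHS ≠ RHS)

Answer: B, C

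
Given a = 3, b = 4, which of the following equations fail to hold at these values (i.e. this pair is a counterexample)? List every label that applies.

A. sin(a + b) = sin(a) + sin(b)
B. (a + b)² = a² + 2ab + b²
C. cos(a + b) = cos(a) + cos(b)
Evaluating each claim at the given values:
A. LHS = sin(7) ≈ 0.657, RHS = sin(4) + sin(3) ≈ -0.6157 → fails here (LHS ≠ RHS)
B. LHS = 49, RHS = 49 → holds here (LHS = RHS)
C. LHS = cos(7) ≈ 0.7539, RHS = cos(3) + cos(4) ≈ -1.644 → fails here (LHS ≠ RHS)

Answer: A, C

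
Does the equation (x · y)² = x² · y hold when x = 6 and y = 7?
Substituting x = 6, y = 7:

LHS = (6 · 7)² = 1764
RHS = 6² · 7 = 252

LHS ≠ RHS, so the equation does not hold at this point.

Answer: Fails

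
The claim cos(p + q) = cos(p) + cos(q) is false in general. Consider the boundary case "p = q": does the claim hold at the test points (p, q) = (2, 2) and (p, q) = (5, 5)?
At (2, 2): LHS = cos(4) ≈ -0.6536 ≠ RHS = 2·cos(2) ≈ -0.8323
At (5, 5): LHS = cos(10) ≈ -0.8391 ≠ RHS = 2·cos(5) ≈ 0.5673

Answer: No, fails at both test points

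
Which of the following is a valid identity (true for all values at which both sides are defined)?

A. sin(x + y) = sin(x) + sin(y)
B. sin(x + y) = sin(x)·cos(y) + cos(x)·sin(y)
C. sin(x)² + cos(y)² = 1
A: fails at (3, 5) — LHS = sin(8) ≈ 0.9894, RHS = sin(5) + sin(3) ≈ -0.8178.
B: holds — e.g. at (2, 3), both sides equal sin(5) ≈ -0.9589.
C: fails at (1, 4) — LHS = cos(4)² + sin(1)² ≈ 1.135, RHS = 1.

Answer: B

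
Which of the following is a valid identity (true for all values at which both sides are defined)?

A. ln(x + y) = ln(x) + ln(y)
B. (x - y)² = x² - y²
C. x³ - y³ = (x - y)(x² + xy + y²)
A: fails at (3, 4) — LHS = ln(7) ≈ 1.946, RHS = ln(3) + ln(4) ≈ 2.485.
B: fails at (3, 7) — LHS = 16, RHS = -40.
C: holds — e.g. at (3, 4), both sides equal -37.

Answer: C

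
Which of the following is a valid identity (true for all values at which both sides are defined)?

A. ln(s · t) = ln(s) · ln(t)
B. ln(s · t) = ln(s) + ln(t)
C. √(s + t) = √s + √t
A: fails at (2, 3) — LHS = ln(6) ≈ 1.792, RHS = ln(2)·ln(3) ≈ 0.7615.
B: holds — e.g. at (3, 5), both sides equal ln(15) ≈ 2.708.
C: fails at (3, 3) — LHS = √(6) ≈ 2.449, RHS = 2·√(3) ≈ 3.464.

Answer: B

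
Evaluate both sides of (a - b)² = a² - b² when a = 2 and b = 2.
LHS = (2 - 2)² = 0
RHS = 2² - 2² = 0

LHS = RHS: the two sides agree.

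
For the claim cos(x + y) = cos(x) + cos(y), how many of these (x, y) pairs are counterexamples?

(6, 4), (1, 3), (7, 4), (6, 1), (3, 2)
Testing each pair:
(6, 4): LHS = cos(10) ≈ -0.8391, RHS = cos(4) + cos(6) ≈ 0.3065 → counterexample
(1, 3): LHS = cos(4) ≈ -0.6536, RHS = cos(3) + cos(1) ≈ -0.4497 → counterexample
(7, 4): LHS = cos(11) ≈ 0.004426, RHS = cos(4) + cos(7) ≈ 0.1003 → counterexample
(6, 1): LHS = cos(7) ≈ 0.7539, RHS = cos(1) + cos(6) ≈ 1.5 → counterexample
(3, 2): LHS = cos(5) ≈ 0.2837, RHS = cos(3) + cos(2) ≈ -1.406 → counterexample

That makes 5 counterexamples.

Answer: 5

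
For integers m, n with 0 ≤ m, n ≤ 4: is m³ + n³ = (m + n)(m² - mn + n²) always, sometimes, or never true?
Always true

The identity holds for every pair in the range. For instance at (m, n) = (4, 4): both sides equal 128.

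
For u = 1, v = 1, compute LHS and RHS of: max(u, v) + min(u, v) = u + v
LHS = max(1, 1) + min(1, 1) = 2
RHS = 1 + 1 = 2

LHS = RHS: the two sides agree.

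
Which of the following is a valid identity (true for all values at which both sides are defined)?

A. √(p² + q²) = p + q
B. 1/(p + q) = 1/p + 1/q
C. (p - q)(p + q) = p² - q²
C

A: fails at (1, 1) — LHS = √(2) ≈ 1.414, RHS = 2.
B: fails at (1, 1) — LHS = 1/2, RHS = 2.
C: holds — e.g. at (4, 5), both sides equal -9.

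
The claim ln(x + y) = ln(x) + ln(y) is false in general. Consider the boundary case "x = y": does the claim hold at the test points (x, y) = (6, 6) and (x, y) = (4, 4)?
No, fails at both test points

At (6, 6): LHS = ln(12) ≈ 2.485 ≠ RHS = 2·ln(6) ≈ 3.584
At (4, 4): LHS = ln(8) ≈ 2.079 ≠ RHS = 2·ln(4) ≈ 2.773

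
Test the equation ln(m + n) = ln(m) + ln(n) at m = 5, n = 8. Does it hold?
Substituting m = 5, n = 8:

LHS = ln(5 + 8) = ln(13) ≈ 2.565
RHS = ln(5) + ln(8) ≈ 3.689

LHS ≠ RHS, so the equation does not hold at this point.

Answer: Fails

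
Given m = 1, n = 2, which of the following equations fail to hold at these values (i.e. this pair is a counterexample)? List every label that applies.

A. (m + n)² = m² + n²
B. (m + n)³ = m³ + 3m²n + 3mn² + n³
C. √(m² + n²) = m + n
A, C

Evaluating each claim at the given values:
A. LHS = 9, RHS = 5 → fails here (LHS ≠ RHS)
B. LHS = 27, RHS = 27 → holds here (LHS = RHS)
C. LHS = √(5) ≈ 2.236, RHS = 3 → fails here (LHS ≠ RHS)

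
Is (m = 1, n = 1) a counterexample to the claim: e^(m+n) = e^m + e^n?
Substituting m = 1, n = 1:
LHS = e^(1+1) = e^2 ≈ 7.389
RHS = e^1 + e^1 = 2·e ≈ 5.437

Since LHS ≠ RHS, this pair disproves the claim.

Answer: Yes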